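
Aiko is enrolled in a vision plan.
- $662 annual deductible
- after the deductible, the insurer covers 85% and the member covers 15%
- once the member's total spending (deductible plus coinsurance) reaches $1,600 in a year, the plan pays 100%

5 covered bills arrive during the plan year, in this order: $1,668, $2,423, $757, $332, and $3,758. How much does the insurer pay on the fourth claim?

Claim 1 ($1,668): $662 to deductible, leaving $1,006; member's 15% is $150.90. Member owes $812.90 (running OOP $812.90). Insurer: $1,668 − $812.90 = $855.10.
Claim 2 ($2,423): deductible met; 15% of $2,423 = $363.45. Member pays $363.45; OOP now $1,176.35. Plan pays $2,423 − $363.45 = $2,059.55.
Claim 3 ($757): deductible already satisfied, so member's share is 15% × $757 = $113.55. Cost to member: $113.55. OOP to date $1,289.90. Insurer: $757 − $113.55 = $643.45.
Claim 4 ($332): deductible already satisfied, so member's share is 15% × $332 = $49.80. Cost to member: $49.80. OOP to date $1,339.70. Insurer: $332 − $49.80 = $282.20.

$282.20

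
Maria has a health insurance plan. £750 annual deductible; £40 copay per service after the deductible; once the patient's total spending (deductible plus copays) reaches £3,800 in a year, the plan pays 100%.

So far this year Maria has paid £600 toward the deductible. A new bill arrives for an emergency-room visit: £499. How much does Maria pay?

£190

Remaining deductible: £750 − £600 = £150.
That leaves £499 − £150 = £349 for the copay.
Copay on this service: £40.
So the patient owes £150 + £40 = £190 before any cap.
Year-to-date out-of-pocket becomes £600 + £190 = £790, still under the £3,800 maximum, so no cap applies.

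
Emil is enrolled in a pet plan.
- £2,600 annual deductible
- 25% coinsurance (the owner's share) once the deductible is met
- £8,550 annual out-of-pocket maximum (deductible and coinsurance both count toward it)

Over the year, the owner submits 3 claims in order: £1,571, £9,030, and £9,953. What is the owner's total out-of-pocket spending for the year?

£7,088.50

Claim 1 (£1,571): all of it applies to the deductible. Owner pays £1,571; OOP now £1,571.
Claim 2 (£9,030): £1,029 to deductible, leaving £8,001; owner's 25% is £2,000.25. Owner owes £3,029.25 (running OOP £4,600.25).
Claim 3 (£9,953): deductible already satisfied, so owner's share is 25% × £9,953 = £2,488.25. Owner owes £2,488.25 (running OOP £7,088.50).
Total paid by the owner: £1,571 + £3,029.25 + £2,488.25 = £7,088.50.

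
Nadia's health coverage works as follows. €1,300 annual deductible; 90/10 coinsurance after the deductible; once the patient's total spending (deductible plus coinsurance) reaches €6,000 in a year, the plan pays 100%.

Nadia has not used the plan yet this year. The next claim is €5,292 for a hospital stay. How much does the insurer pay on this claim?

The full €1,300 deductible is still open; €1,300 of this bill applies to it.
After the €1,300 deductible portion, €5,292 − €1,300 = €3,992 is subject to coinsurance.
10% of €3,992 = €399.20 falls to the patient.
Patient responsibility before any cap: €1,300 + €399.20 = €1,699.20.
Total out-of-pocket so far would be €0 + €1,699.20 = €1,699.20, below the €6,000 cap — no reduction.
Insurer pays the balance: €5,292 − €1,699.20 = €3,592.80.

€3,592.80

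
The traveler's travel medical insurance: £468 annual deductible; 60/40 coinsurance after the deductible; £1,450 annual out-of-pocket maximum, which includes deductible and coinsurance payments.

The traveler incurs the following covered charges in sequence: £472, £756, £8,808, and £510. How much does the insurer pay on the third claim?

Claim 1 — £472: £468 to deductible, leaving £4; 40% of £4 = £1.60. Traveler owes £469.60 (running OOP £469.60). Insurer: £472 − £469.60 = £2.40.
Claim 2 — £756: 40% coinsurance on £756 = £302.40. Traveler pays £302.40; OOP now £772. Plan pays £756 − £302.40 = £453.60.
Claim 3 — £8,808: deductible met; 40% of £8,808 = £3,523.20. Adding that to £772 gives £4,295.20, past the £1,450 cap; traveler pays only £1,450 − £772 = £678. Insurer: £8,808 − £678 = £8,130.

£8,130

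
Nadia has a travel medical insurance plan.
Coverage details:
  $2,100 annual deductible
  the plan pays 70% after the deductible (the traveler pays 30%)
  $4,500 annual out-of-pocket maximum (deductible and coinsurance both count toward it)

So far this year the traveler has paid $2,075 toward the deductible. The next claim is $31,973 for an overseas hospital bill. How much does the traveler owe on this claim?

Deductible still to meet: $2,100 − $2,075 = $25.
After the $25 deductible portion, $31,973 − $25 = $31,948 is subject to coinsurance.
30% of $31,948 = $9,584.40 falls to the traveler.
So the traveler owes $25 + $9,584.40 = $9,609.40 before any cap.
Adding $9,609.40 to the $2,075 already spent would give $11,684.40, which exceeds the $4,500 cap; the traveler pays just $4,500 − $2,075 = $2,425.

$2,425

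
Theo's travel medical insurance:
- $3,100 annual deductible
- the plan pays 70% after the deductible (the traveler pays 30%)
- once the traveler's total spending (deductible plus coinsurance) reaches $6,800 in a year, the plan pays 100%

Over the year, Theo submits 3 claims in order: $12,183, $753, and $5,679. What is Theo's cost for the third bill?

$749.20

Claim 1 ($12,183): $3,100 to deductible, leaving $9,083; traveler's 30% is $2,724.90. Traveler owes $5,824.90 (running OOP $5,824.90).
Claim 2 ($753): deductible already satisfied, so traveler's share is 30% × $753 = $225.90. Cost to traveler: $225.90. OOP to date $6,050.80.
Claim 3 ($5,679): deductible already satisfied, so traveler's share is 30% × $5,679 = $1,703.70. Adding that to $6,050.80 gives $7,754.50, past the $6,800 cap; traveler pays only $6,800 − $6,050.80 = $749.20.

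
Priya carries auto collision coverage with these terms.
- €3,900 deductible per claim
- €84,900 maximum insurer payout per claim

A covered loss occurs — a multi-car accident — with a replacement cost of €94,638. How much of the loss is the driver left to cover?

€9,738

After the deductible, €94,638 − €3,900 = €90,738 remains.
€90,738 exceeds the €84,900 limit, so the insurer pays the limit: €84,900.
Driver's share is the uncovered remainder: €94,638 − €84,900 = €9,738.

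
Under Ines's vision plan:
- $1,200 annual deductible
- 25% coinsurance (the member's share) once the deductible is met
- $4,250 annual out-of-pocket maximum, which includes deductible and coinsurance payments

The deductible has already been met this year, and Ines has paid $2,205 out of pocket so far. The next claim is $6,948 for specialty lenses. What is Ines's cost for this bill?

$1,737

With the deductible met, the entire $6,948 is subject to coinsurance.
25% of $6,948 = $1,737 falls to the member.
Year-to-date out-of-pocket becomes $2,205 + $1,737 = $3,942, still under the $4,250 maximum, so no cap applies.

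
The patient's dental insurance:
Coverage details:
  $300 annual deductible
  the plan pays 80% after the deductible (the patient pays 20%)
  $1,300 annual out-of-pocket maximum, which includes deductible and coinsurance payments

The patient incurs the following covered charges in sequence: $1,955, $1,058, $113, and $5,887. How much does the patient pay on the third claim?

$22.60

Claim 1 ($1,955): $300 finishes the deductible; $1,655 goes to coinsurance; 20% of $1,655 = $331. Cost to patient: $631. OOP to date $631.
Claim 2 ($1,058): 20% coinsurance on $1,058 = $211.60. Patient pays $211.60; OOP now $842.60.
Claim 3 ($113): 20% coinsurance on $113 = $22.60. Patient pays $22.60; OOP now $865.20.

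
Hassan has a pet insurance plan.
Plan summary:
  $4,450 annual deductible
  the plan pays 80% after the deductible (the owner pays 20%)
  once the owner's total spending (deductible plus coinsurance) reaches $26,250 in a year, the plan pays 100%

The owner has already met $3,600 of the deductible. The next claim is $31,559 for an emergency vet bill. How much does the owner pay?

$6,991.80

$3,600 of the $4,450 deductible is already met, leaving $850.
The remaining $30,709 (= $31,559 − $850) moves to coinsurance.
Coinsurance: $30,709 × 20% = $6,141.80.
That puts the owner's cost at $850 + $6,141.80 = $6,991.80 before any cap.
Year-to-date out-of-pocket becomes $3,600 + $6,991.80 = $10,591.80, still under the $26,250 maximum, so no cap applies.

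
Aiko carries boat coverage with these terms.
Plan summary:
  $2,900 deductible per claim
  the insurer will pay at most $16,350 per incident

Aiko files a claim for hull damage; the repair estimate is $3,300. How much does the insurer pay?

Subtract the deductible: $3,300 − $2,900 = $400.
That's under the $16,350 cap, so the insurer reimburses the full $400.

$400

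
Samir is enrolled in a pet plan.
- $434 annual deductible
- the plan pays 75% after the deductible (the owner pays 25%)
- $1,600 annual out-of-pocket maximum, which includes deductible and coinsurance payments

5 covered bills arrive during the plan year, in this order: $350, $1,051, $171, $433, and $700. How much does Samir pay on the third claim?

Bill 1, $350: all of it applies to the deductible. Owner pays $350; OOP now $350.
Bill 2, $1,051: $84 finishes the deductible; $967 goes to coinsurance; owner's 25% is $241.75. Owner owes $325.75 (running OOP $675.75).
Bill 3, $171: deductible already satisfied, so owner's share is 25% × $171 = $42.75. Owner owes $42.75 (running OOP $718.50).

$42.75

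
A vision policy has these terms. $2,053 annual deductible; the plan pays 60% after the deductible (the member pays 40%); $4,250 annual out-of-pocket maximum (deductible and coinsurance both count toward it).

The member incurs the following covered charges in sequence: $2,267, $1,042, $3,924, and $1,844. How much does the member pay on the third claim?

#1 ($2,267): deductible takes $2,053, $214 remains; coinsurance $214 × 40% = $85.60. Cost to member: $2,138.60. OOP to date $2,138.60.
#2 ($1,042): deductible met; 40% of $1,042 = $416.80. Member owes $416.80 (running OOP $2,555.40).
#3 ($3,924): deductible met; 40% of $3,924 = $1,569.60. Member owes $1,569.60 (running OOP $4,125).

$1,569.60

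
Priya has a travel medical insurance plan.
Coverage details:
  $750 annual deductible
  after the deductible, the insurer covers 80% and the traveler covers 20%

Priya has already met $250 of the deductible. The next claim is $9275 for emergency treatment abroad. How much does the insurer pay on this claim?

$7020

Remaining deductible: $750 − $250 = $500.
After the $500 deductible portion, $9275 − $500 = $8775 is subject to coinsurance.
Coinsurance: $8775 × 20% = $1755.
So the traveler owes $500 + $1755 = $2255.
The insurer covers the remainder: $9275 − $2255 = $7020.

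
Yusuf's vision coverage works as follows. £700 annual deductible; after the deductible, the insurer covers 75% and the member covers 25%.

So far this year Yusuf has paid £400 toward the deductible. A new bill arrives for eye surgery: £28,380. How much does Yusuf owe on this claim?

£400 of the £700 deductible is already met, leaving £300.
The remaining £28,080 (= £28,380 − £300) moves to coinsurance.
25% of £28,080 = £7,020 falls to the member.
So the member owes £300 + £7,020 = £7,320.

£7,320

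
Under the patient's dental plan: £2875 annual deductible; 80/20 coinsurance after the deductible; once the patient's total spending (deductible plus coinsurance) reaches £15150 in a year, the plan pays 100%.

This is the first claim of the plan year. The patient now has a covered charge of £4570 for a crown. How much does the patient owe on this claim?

The full £2875 deductible is still open; £2875 of this bill applies to it.
After the £2875 deductible portion, £4570 − £2875 = £1695 is subject to coinsurance.
Patient's 20% share of £1695 is £339.
Patient responsibility before any cap: £2875 + £339 = £3214.
Cumulative spending £0 + £3214 = £3214 stays under the £15150 maximum.

£3214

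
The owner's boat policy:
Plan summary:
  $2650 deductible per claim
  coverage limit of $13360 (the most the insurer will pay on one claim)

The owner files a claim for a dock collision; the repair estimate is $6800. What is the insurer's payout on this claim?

$4150

After the deductible, $6800 − $2650 = $4150 remains.
$4150 ≤ $13360, so the limit doesn't bind; insurer pays $4150.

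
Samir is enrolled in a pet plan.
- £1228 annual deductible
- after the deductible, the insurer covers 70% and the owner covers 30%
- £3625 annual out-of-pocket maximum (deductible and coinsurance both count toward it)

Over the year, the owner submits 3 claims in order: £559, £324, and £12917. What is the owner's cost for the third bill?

£2742

Bill 1, £559: fully absorbed by the deductible. Owner pays £559; OOP now £559.
Bill 2, £324: all of it applies to the deductible. Cost to owner: £324. OOP to date £883.
Bill 3, £12917: deductible takes £345, £12572 remains; 30% of £12572 = £3771.60. Deductible plus coinsurance: £345 + £3771.60 = £4116.60. OOP would hit £4999.60 > £3625, so the cap limits the owner to £3625 − £883 = £2742.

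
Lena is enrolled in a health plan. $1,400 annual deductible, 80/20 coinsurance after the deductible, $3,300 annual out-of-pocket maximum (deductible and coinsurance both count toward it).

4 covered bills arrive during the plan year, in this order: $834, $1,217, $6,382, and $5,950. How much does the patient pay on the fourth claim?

$493.40

Claim 1 — $834: all of it applies to the deductible. Patient owes $834 (running OOP $834).
Claim 2 — $1,217: $566 to deductible, leaving $651; patient's 20% is $130.20. Cost to patient: $696.20. OOP to date $1,530.20.
Claim 3 — $6,382: deductible met; 20% of $6,382 = $1,276.40. Cost to patient: $1,276.40. OOP to date $2,806.60.
Claim 4 — $5,950: deductible already satisfied, so patient's share is 20% × $5,950 = $1,190. That would push OOP to $3,996.60, over the $3,300 cap, so patient pays $3,300 − $2,806.60 = $493.40.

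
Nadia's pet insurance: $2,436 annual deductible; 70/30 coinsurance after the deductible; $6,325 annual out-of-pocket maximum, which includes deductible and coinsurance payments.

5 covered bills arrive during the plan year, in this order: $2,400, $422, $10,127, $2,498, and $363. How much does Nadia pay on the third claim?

Bill 1, $2,400: entire amount goes to the deductible. Owner owes $2,400 (running OOP $2,400).
Bill 2, $422: $36 to deductible, leaving $386; 30% of $386 = $115.80. Owner owes $151.80 (running OOP $2,551.80).
Bill 3, $10,127: deductible met; 30% of $10,127 = $3,038.10. Owner pays $3,038.10; OOP now $5,589.90.

$3,038.10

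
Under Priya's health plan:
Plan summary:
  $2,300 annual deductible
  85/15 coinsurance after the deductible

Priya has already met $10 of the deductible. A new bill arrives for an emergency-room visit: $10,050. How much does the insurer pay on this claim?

$6,596

Remaining deductible: $2,300 − $10 = $2,290.
After the $2,290 deductible portion, $10,050 − $2,290 = $7,760 is subject to coinsurance.
Patient's 15% share of $7,760 is $1,164.
Patient responsibility: $2,290 + $1,164 = $3,454.
The plan picks up $10,050 − $3,454 = $6,596.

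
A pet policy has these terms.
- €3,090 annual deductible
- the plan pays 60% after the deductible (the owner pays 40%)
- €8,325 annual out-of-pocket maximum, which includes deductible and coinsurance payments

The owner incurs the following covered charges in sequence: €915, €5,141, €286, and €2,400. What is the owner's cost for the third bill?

#1 (€915): entire amount goes to the deductible. Owner owes €915 (running OOP €915).
#2 (€5,141): deductible takes €2,175, €2,966 remains; coinsurance €2,966 × 40% = €1,186.40. Cost to owner: €3,361.40. OOP to date €4,276.40.
#3 (€286): deductible met; 40% of €286 = €114.40. Owner owes €114.40 (running OOP €4,390.80).

€114.40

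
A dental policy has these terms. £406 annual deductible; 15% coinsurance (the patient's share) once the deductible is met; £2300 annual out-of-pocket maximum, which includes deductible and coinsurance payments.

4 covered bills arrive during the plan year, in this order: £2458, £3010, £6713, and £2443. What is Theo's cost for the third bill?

£1006.95

Claim 1 (£2458): £406 to deductible, leaving £2052; patient's 15% is £307.80. Cost to patient: £713.80. OOP to date £713.80.
Claim 2 (£3010): deductible already satisfied, so patient's share is 15% × £3010 = £451.50. Patient pays £451.50; OOP now £1165.30.
Claim 3 (£6713): 15% coinsurance on £6713 = £1006.95. Patient owes £1006.95 (running OOP £2172.25).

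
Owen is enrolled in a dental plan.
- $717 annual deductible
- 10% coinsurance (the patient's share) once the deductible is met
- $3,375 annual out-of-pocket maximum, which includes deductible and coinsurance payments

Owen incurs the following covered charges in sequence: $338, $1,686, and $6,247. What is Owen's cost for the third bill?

$624.70

#1 ($338): all of it applies to the deductible. Patient pays $338; OOP now $338.
#2 ($1,686): deductible takes $379, $1,307 remains; 10% of $1,307 = $130.70. Patient owes $509.70 (running OOP $847.70).
#3 ($6,247): 10% coinsurance on $6,247 = $624.70. Patient owes $624.70 (running OOP $1,472.40).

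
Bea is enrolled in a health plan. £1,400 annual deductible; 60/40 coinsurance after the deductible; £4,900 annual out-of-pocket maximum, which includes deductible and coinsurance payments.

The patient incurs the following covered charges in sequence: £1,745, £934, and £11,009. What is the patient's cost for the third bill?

Claim 1 (£1,745): £1,400 to deductible, leaving £345; patient's 40% is £138. Cost to patient: £1,538. OOP to date £1,538.
Claim 2 (£934): 40% coinsurance on £934 = £373.60. Patient pays £373.60; OOP now £1,911.60.
Claim 3 (£11,009): 40% coinsurance on £11,009 = £4,403.60. That would push OOP to £6,315.20, over the £4,900 cap, so patient pays £4,900 − £1,911.60 = £2,988.40.

£2,988.40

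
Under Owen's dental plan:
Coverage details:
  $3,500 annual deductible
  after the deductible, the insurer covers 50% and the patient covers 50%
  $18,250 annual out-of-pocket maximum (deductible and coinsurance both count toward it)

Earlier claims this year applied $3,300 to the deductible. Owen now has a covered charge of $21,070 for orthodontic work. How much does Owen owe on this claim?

Remaining deductible: $3,500 − $3,300 = $200.
After the $200 deductible portion, $21,070 − $200 = $20,870 is subject to coinsurance.
Patient's 50% share of $20,870 is $10,435.
That puts the patient's cost at $200 + $10,435 = $10,635 before any cap.
Year-to-date out-of-pocket becomes $3,300 + $10,635 = $13,935, still under the $18,250 maximum, so no cap applies.

$10,635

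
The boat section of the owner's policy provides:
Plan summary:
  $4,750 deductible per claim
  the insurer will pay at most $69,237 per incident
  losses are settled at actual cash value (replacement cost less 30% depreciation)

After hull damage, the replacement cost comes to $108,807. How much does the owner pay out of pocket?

$39,570

Actual cash value after 30% depreciation: $108,807 × 70% = $76,164.90.
Less the $4,750 deductible: $76,164.90 − $4,750 = $71,414.90.
$71,414.90 exceeds the $69,237 limit, so the insurer pays the limit: $69,237.
The owner bears the rest of the original loss: $108,807 − $69,237 = $39,570.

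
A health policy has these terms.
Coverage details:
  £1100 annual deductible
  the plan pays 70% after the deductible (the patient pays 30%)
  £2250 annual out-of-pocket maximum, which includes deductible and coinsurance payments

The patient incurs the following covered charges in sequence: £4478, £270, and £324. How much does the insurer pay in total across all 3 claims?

£2822

Claim 1 (£4478): £1100 finishes the deductible; £3378 goes to coinsurance; coinsurance £3378 × 30% = £1013.40. Patient owes £2113.40 (running OOP £2113.40). Plan pays £4478 − £2113.40 = £2364.60.
Claim 2 (£270): deductible met; 30% of £270 = £81. Patient owes £81 (running OOP £2194.40). Plan pays £270 − £81 = £189.
Claim 3 (£324): deductible already satisfied, so patient's share is 30% × £324 = £97.20. That would push OOP to £2291.60, over the £2250 cap, so patient pays £2250 − £2194.40 = £55.60. Plan pays £324 − £55.60 = £268.40.
Insurer total: £2364.60 + £189 + £268.40 = £2822.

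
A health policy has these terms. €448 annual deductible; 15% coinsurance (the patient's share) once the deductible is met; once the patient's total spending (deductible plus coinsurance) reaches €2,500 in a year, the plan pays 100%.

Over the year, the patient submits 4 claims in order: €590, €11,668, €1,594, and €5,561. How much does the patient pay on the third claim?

€239.10

Claim 1 — €590: €448 to deductible, leaving €142; 15% of €142 = €21.30. Patient owes €469.30 (running OOP €469.30).
Claim 2 — €11,668: 15% coinsurance on €11,668 = €1,750.20. Patient owes €1,750.20 (running OOP €2,219.50).
Claim 3 — €1,594: 15% coinsurance on €1,594 = €239.10. Patient owes €239.10 (running OOP €2,458.60).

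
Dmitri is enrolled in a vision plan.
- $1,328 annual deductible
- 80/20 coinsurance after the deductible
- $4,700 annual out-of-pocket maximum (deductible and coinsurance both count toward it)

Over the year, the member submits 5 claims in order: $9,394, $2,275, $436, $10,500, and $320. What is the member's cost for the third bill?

Claim 1 — $9,394: $1,328 to deductible, leaving $8,066; 20% of $8,066 = $1,613.20. Cost to member: $2,941.20. OOP to date $2,941.20.
Claim 2 — $2,275: deductible met; 20% of $2,275 = $455. Member owes $455 (running OOP $3,396.20).
Claim 3 — $436: 20% coinsurance on $436 = $87.20. Member pays $87.20; OOP now $3,483.40.

$87.20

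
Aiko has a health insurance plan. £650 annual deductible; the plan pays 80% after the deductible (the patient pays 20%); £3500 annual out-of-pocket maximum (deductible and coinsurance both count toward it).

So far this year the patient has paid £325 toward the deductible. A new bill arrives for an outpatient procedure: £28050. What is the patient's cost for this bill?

£3175

Deductible still to meet: £650 − £325 = £325.
After the £325 deductible portion, £28050 − £325 = £27725 is subject to coinsurance.
Coinsurance: £27725 × 20% = £5545.
So the patient owes £325 + £5545 = £5870 before any cap.
That would bring total out-of-pocket to £6195, past the £3500 cap. The patient is capped at £3500 − £325 = £3175 on this claim.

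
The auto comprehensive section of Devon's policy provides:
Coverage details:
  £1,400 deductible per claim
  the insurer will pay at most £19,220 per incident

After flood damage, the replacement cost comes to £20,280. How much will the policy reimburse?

Subtract the deductible: £20,280 − £1,400 = £18,880.
£18,880 is within the £19,220 limit, so the insurer pays £18,880.

£18,880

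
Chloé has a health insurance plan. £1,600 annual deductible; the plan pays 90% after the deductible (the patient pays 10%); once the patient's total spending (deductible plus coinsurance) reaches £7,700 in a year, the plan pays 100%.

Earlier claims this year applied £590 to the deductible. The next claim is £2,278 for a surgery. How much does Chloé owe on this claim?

£1,136.80

Deductible still to meet: £1,600 − £590 = £1,010.
That leaves £2,278 − £1,010 = £1,268 for coinsurance.
Patient's 10% share of £1,268 is £126.80.
So the patient owes £1,010 + £126.80 = £1,136.80 before any cap.
Cumulative spending £590 + £1,136.80 = £1,726.80 stays under the £7,700 maximum.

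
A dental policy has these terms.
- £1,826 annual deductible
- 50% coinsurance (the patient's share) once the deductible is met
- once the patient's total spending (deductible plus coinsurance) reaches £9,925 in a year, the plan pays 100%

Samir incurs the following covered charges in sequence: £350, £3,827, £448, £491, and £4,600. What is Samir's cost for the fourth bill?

£245.50

Claim 1 — £350: entire amount goes to the deductible. Cost to patient: £350. OOP to date £350.
Claim 2 — £3,827: £1,476 to deductible, leaving £2,351; patient's 50% is £1,175.50. Patient owes £2,651.50 (running OOP £3,001.50).
Claim 3 — £448: deductible met; 50% of £448 = £224. Cost to patient: £224. OOP to date £3,225.50.
Claim 4 — £491: deductible met; 50% of £491 = £245.50. Patient owes £245.50 (running OOP £3,471).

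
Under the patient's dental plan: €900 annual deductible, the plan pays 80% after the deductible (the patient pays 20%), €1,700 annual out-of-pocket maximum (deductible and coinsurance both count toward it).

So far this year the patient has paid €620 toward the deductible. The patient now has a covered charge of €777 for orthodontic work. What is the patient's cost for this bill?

€620 of the €900 deductible is already met, leaving €280.
That leaves €777 − €280 = €497 for coinsurance.
Coinsurance: €497 × 20% = €99.40.
So the patient owes €280 + €99.40 = €379.40 before any cap.
Total out-of-pocket so far would be €620 + €379.40 = €999.40, below the €1,700 cap — no reduction.

€379.40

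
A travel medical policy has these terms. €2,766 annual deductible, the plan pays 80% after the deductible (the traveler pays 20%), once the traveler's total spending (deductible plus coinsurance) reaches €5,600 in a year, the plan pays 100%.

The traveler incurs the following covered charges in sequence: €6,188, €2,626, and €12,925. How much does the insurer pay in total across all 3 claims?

€16,139

Claim 1 (€6,188): €2,766 to deductible, leaving €3,422; coinsurance €3,422 × 20% = €684.40. Traveler pays €3,450.40; OOP now €3,450.40. Insurer: €6,188 − €3,450.40 = €2,737.60.
Claim 2 (€2,626): 20% coinsurance on €2,626 = €525.20. Traveler pays €525.20; OOP now €3,975.60. Plan pays €2,626 − €525.20 = €2,100.80.
Claim 3 (€12,925): deductible met; 20% of €12,925 = €2,585. OOP would hit €6,560.60 > €5,600, so the cap limits the traveler to €5,600 − €3,975.60 = €1,624.40. Plan pays €12,925 − €1,624.40 = €11,300.60.
Insurer total: €2,737.60 + €2,100.80 + €11,300.60 = €16,139.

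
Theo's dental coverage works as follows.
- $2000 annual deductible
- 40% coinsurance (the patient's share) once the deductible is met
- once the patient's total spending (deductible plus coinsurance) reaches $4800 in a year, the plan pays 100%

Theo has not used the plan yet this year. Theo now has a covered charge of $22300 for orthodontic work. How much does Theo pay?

$4800

Nothing has been paid toward the $2000 deductible, so the first $2000 of this charge is applied there.
The remaining $20300 (= $22300 − $2000) moves to coinsurance.
Patient's 40% share of $20300 is $8120.
That puts the patient's cost at $2000 + $8120 = $10120 before any cap.
Year-to-date out-of-pocket would reach $0 + $10120 = $10120, above the $4800 maximum, so the patient pays only $4800 − $0 = $4800.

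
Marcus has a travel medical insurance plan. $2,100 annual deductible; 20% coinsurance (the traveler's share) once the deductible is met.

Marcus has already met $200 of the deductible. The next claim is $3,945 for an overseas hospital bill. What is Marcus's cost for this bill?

Deductible still to meet: $2,100 − $200 = $1,900.
After the $1,900 deductible portion, $3,945 − $1,900 = $2,045 is subject to coinsurance.
Coinsurance: $2,045 × 20% = $409.
Traveler responsibility: $1,900 + $409 = $2,309.

$2,309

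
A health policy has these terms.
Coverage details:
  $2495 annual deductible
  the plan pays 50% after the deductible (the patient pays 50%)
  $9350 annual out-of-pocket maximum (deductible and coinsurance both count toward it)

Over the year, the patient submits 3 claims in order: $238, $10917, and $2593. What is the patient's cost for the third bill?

Claim 1 ($238): entire amount goes to the deductible. Patient owes $238 (running OOP $238).
Claim 2 ($10917): $2257 to deductible, leaving $8660; coinsurance $8660 × 50% = $4330. Patient owes $6587 (running OOP $6825).
Claim 3 ($2593): deductible already satisfied, so patient's share is 50% × $2593 = $1296.50. Patient pays $1296.50; OOP now $8121.50.

$1296.50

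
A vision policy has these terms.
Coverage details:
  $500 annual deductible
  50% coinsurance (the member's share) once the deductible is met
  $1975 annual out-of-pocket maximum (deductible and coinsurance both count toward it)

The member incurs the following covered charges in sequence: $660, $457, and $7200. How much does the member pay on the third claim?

Claim 1 ($660): $500 to deductible, leaving $160; member's 50% is $80. Member pays $580; OOP now $580.
Claim 2 ($457): 50% coinsurance on $457 = $228.50. Cost to member: $228.50. OOP to date $808.50.
Claim 3 ($7200): deductible met; 50% of $7200 = $3600. Adding that to $808.50 gives $4408.50, past the $1975 cap; member pays only $1975 − $808.50 = $1166.50.

$1166.50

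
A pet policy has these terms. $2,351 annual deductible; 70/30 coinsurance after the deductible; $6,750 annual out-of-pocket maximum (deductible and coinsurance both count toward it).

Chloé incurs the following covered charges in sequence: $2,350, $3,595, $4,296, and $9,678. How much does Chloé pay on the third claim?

#1 ($2,350): fully absorbed by the deductible. Owner owes $2,350 (running OOP $2,350).
#2 ($3,595): $1 finishes the deductible; $3,594 goes to coinsurance; owner's 30% is $1,078.20. Owner pays $1,079.20; OOP now $3,429.20.
#3 ($4,296): 30% coinsurance on $4,296 = $1,288.80. Cost to owner: $1,288.80. OOP to date $4,718.

$1,288.80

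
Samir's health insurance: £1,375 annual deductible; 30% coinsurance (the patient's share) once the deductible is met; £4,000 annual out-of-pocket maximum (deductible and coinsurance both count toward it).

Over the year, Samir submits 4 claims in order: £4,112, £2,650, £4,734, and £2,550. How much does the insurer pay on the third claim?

Claim 1 — £4,112: £1,375 to deductible, leaving £2,737; patient's 30% is £821.10. Patient owes £2,196.10 (running OOP £2,196.10). Insurer: £4,112 − £2,196.10 = £1,915.90.
Claim 2 — £2,650: deductible already satisfied, so patient's share is 30% × £2,650 = £795. Cost to patient: £795. OOP to date £2,991.10. Plan pays £2,650 − £795 = £1,855.
Claim 3 — £4,734: deductible met; 30% of £4,734 = £1,420.20. That would push OOP to £4,411.30, over the £4,000 cap, so patient pays £4,000 − £2,991.10 = £1,008.90. Insurer: £4,734 − £1,008.90 = £3,725.10.

£3,725.10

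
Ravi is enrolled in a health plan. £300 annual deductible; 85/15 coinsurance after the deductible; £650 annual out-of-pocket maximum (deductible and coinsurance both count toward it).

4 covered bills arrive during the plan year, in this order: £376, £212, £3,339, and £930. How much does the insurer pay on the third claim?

#1 (£376): £300 finishes the deductible; £76 goes to coinsurance; coinsurance £76 × 15% = £11.40. Patient pays £311.40; OOP now £311.40. Plan pays £376 − £311.40 = £64.60.
#2 (£212): deductible met; 15% of £212 = £31.80. Patient owes £31.80 (running OOP £343.20). Plan pays £212 − £31.80 = £180.20.
#3 (£3,339): deductible met; 15% of £3,339 = £500.85. OOP would hit £844.05 > £650, so the cap limits the patient to £650 − £343.20 = £306.80. Plan pays £3,339 − £306.80 = £3,032.20.

£3,032.20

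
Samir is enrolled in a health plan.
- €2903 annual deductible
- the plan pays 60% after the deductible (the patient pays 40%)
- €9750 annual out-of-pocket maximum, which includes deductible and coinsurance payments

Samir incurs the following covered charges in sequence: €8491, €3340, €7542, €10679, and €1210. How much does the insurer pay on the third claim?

#1 (€8491): €2903 to deductible, leaving €5588; coinsurance €5588 × 40% = €2235.20. Cost to patient: €5138.20. OOP to date €5138.20. Plan pays €8491 − €5138.20 = €3352.80.
#2 (€3340): deductible met; 40% of €3340 = €1336. Patient pays €1336; OOP now €6474.20. Insurer: €3340 − €1336 = €2004.
#3 (€7542): deductible met; 40% of €7542 = €3016.80. Cost to patient: €3016.80. OOP to date €9491. Plan pays €7542 − €3016.80 = €4525.20.

€4525.20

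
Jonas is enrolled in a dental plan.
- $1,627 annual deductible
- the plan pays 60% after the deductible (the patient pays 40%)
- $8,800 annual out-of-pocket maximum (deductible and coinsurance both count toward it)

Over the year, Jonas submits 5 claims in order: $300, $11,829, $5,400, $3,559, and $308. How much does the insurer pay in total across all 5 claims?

$12,596

#1 ($300): entire amount goes to the deductible. Patient pays $300; OOP now $300. Insurer: $300 − $300 = $0.
#2 ($11,829): deductible takes $1,327, $10,502 remains; 40% of $10,502 = $4,200.80. Patient owes $5,527.80 (running OOP $5,827.80). Plan pays $11,829 − $5,527.80 = $6,301.20.
#3 ($5,400): deductible already satisfied, so patient's share is 40% × $5,400 = $2,160. Patient pays $2,160; OOP now $7,987.80. Plan pays $5,400 − $2,160 = $3,240.
#4 ($3,559): 40% coinsurance on $3,559 = $1,423.60. OOP would hit $9,411.40 > $8,800, so the cap limits the patient to $8,800 − $7,987.80 = $812.20. Plan pays $3,559 − $812.20 = $2,746.80.
#5 ($308): 40% coinsurance on $308 = $123.20. OOP would hit $8,923.20 > $8,800, so the cap limits the patient to $8,800 − $8,800 = $0. Insurer: $308 − $0 = $308.
Insurer total: $0 + $6,301.20 + $3,240 + $2,746.80 + $308 = $12,596.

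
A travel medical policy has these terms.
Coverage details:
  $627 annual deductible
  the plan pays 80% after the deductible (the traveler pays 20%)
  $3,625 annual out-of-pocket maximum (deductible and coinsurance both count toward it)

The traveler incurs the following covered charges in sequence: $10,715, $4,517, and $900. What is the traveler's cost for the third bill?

$77

Claim 1 — $10,715: $627 finishes the deductible; $10,088 goes to coinsurance; 20% of $10,088 = $2,017.60. Traveler owes $2,644.60 (running OOP $2,644.60).
Claim 2 — $4,517: 20% coinsurance on $4,517 = $903.40. Traveler owes $903.40 (running OOP $3,548).
Claim 3 — $900: deductible already satisfied, so traveler's share is 20% × $900 = $180. OOP would hit $3,728 > $3,625, so the cap limits the traveler to $3,625 − $3,548 = $77.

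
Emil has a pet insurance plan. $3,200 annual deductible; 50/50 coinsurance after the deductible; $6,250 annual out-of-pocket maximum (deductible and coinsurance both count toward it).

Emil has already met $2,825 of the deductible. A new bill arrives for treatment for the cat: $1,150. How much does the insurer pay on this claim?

$387.50

Remaining deductible: $3,200 − $2,825 = $375.
After the $375 deductible portion, $1,150 − $375 = $775 is subject to coinsurance.
Coinsurance: $775 × 50% = $387.50.
That puts the owner's cost at $375 + $387.50 = $762.50 before any cap.
Cumulative spending $2,825 + $762.50 = $3,587.50 stays under the $6,250 maximum.
The insurer covers the remainder: $1,150 − $762.50 = $387.50.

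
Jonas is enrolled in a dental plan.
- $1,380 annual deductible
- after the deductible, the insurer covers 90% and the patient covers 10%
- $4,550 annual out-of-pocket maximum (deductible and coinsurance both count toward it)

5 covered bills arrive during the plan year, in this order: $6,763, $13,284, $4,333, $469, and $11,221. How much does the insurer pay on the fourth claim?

$422.10

Claim 1 — $6,763: $1,380 to deductible, leaving $5,383; coinsurance $5,383 × 10% = $538.30. Patient pays $1,918.30; OOP now $1,918.30. Plan pays $6,763 − $1,918.30 = $4,844.70.
Claim 2 — $13,284: deductible met; 10% of $13,284 = $1,328.40. Patient pays $1,328.40; OOP now $3,246.70. Insurer: $13,284 − $1,328.40 = $11,955.60.
Claim 3 — $4,333: 10% coinsurance on $4,333 = $433.30. Patient pays $433.30; OOP now $3,680. Plan pays $4,333 − $433.30 = $3,899.70.
Claim 4 — $469: 10% coinsurance on $469 = $46.90. Cost to patient: $46.90. OOP to date $3,726.90. Plan pays $469 − $46.90 = $422.10.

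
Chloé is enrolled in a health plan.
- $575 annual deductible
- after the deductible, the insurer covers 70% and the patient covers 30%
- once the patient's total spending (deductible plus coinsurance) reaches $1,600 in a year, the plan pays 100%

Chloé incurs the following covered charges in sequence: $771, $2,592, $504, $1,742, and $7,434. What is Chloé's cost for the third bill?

$151.20

#1 ($771): $575 to deductible, leaving $196; patient's 30% is $58.80. Patient owes $633.80 (running OOP $633.80).
#2 ($2,592): deductible met; 30% of $2,592 = $777.60. Patient owes $777.60 (running OOP $1,411.40).
#3 ($504): deductible met; 30% of $504 = $151.20. Cost to patient: $151.20. OOP to date $1,562.60.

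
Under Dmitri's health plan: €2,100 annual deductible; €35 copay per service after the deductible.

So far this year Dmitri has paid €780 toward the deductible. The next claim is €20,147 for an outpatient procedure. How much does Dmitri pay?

€1,355

Deductible still to meet: €2,100 − €780 = €1,320.
The remaining €18,827 (= €20,147 − €1,320) moves to the copay.
Copay on this service: €35.
That puts the patient's cost at €1,320 + €35 = €1,355.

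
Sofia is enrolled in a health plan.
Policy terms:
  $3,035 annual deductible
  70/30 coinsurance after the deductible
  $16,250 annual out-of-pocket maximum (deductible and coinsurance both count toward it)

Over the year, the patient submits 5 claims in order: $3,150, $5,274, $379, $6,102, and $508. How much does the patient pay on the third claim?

$113.70

Bill 1, $3,150: deductible takes $3,035, $115 remains; patient's 30% is $34.50. Patient pays $3,069.50; OOP now $3,069.50.
Bill 2, $5,274: deductible already satisfied, so patient's share is 30% × $5,274 = $1,582.20. Patient pays $1,582.20; OOP now $4,651.70.
Bill 3, $379: deductible already satisfied, so patient's share is 30% × $379 = $113.70. Cost to patient: $113.70. OOP to date $4,765.40.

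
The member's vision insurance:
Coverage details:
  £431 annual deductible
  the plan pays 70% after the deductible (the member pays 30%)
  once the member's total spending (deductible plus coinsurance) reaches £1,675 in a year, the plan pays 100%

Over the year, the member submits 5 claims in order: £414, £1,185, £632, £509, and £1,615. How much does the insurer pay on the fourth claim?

£356.30

Bill 1, £414: all of it applies to the deductible. Member pays £414; OOP now £414. Insurer: £414 − £414 = £0.
Bill 2, £1,185: £17 to deductible, leaving £1,168; member's 30% is £350.40. Member owes £367.40 (running OOP £781.40). Plan pays £1,185 − £367.40 = £817.60.
Bill 3, £632: 30% coinsurance on £632 = £189.60. Cost to member: £189.60. OOP to date £971. Plan pays £632 − £189.60 = £442.40.
Bill 4, £509: deductible already satisfied, so member's share is 30% × £509 = £152.70. Member owes £152.70 (running OOP £1,123.70). Plan pays £509 − £152.70 = £356.30.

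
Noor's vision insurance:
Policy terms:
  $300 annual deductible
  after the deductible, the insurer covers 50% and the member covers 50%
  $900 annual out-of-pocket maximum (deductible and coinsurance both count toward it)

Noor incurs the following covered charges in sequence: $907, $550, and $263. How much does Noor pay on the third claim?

Bill 1, $907: $300 finishes the deductible; $607 goes to coinsurance; member's 50% is $303.50. Member pays $603.50; OOP now $603.50.
Bill 2, $550: deductible met; 50% of $550 = $275. Cost to member: $275. OOP to date $878.50.
Bill 3, $263: 50% coinsurance on $263 = $131.50. That would push OOP to $1010, over the $900 cap, so member pays $900 − $878.50 = $21.50.

$21.50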